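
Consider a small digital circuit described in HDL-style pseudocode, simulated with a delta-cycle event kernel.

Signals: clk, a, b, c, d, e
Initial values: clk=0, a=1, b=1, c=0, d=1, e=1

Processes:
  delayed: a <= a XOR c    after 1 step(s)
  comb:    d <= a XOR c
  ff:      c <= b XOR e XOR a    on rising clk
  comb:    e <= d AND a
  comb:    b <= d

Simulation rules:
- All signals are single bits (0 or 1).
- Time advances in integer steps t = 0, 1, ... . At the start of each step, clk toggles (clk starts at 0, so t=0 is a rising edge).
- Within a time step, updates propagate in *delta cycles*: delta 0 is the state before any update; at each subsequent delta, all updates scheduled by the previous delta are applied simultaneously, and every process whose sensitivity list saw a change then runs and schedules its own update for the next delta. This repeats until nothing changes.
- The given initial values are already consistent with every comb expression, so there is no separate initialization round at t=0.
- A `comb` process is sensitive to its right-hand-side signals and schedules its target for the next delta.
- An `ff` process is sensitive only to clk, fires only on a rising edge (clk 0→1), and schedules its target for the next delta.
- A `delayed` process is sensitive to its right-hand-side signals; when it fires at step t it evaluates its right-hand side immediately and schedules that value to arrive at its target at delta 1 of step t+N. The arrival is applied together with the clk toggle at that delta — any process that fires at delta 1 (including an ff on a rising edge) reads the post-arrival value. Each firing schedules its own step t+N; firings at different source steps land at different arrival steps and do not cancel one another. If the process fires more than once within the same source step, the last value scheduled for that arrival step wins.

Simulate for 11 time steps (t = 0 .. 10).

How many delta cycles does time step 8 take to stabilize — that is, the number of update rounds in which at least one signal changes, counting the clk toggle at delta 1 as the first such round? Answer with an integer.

[bits: d,e,c,clk,a,b]
t=0: Δ0=110011 Δ1=110111 Δ2=111111 Δ3=011111 Δ4=001110 | 4Δ
t=1: Δ0=001110 Δ1=001000 Δ2=101000 Δ3=101001 | 3Δ
t=2: Δ0=101001 Δ1=101111 Δ2=010111 Δ3=100110 Δ4=110111 | 4Δ
t=3: Δ0=110111 Δ1=110011 | 1Δ
t=4: Δ0=110011 Δ1=110111 Δ2=111111 Δ3=011111 Δ4=001110 | 4Δ
t=5: Δ0=001110 Δ1=001000 Δ2=101000 Δ3=101001 | 3Δ
t=6: Δ0=101001 Δ1=101111 Δ2=010111 Δ3=100110 Δ4=110111 | 4Δ
t=7: Δ0=110111 Δ1=110011 | 1Δ
t=8: Δ0=110011 Δ1=110111 Δ2=111111 Δ3=011111 Δ4=001110 | 4Δ
t=9: Δ0=001110 Δ1=001000 Δ2=101000 Δ3=101001 | 3Δ
t=10: Δ0=101001 Δ1=101111 Δ2=010111 Δ3=100110 Δ4=110111 | 4Δ

4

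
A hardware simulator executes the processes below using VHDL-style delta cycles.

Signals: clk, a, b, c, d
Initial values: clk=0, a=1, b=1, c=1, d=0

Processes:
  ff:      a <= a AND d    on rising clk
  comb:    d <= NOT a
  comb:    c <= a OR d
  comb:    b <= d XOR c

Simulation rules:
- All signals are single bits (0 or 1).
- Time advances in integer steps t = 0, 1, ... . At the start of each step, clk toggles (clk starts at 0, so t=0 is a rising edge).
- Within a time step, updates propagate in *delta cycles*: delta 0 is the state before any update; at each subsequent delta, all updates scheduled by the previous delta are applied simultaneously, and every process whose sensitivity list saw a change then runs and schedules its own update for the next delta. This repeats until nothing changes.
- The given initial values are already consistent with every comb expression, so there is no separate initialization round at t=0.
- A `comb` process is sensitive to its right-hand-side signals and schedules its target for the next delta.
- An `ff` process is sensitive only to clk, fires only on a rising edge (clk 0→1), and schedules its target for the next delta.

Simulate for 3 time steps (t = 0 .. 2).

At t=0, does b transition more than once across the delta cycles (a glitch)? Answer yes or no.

t0.Δ0 d=0 a=1 b=1 clk=0 c=1
t0.Δ1 d=0 a=1 b=1 clk=1 c=1
t0.Δ2 d=0 a=0 b=1 clk=1 c=1
t0.Δ3 d=1 a=0 b=1 clk=1 c=0
t0.Δ4 d=1 a=0 b=1 clk=1 c=1
t0.Δ5 d=1 a=0 b=0 clk=1 c=1
t1.Δ0 d=1 a=0 b=0 clk=1 c=1
t1.Δ1 d=1 a=0 b=0 clk=0 c=1
t2.Δ0 d=1 a=0 b=0 clk=0 c=1
t2.Δ1 d=1 a=0 b=0 clk=1 c=1

no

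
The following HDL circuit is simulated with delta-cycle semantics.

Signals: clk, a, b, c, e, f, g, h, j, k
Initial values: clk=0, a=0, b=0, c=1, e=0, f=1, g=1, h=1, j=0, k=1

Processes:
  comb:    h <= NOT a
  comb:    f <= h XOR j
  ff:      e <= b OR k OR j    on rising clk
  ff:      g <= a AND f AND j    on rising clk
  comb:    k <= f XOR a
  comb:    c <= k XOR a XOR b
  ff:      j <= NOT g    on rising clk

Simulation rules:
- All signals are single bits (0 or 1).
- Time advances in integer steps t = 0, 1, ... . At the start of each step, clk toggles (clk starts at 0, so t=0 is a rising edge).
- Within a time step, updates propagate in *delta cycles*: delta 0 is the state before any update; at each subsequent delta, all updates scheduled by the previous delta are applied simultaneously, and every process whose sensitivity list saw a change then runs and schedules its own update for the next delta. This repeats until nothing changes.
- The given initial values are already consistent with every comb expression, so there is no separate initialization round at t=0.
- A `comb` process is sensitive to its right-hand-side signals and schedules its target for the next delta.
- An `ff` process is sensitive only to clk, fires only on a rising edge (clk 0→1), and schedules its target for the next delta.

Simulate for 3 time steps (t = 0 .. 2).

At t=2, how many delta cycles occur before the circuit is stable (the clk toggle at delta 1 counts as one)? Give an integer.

t=0 Δ0: a=0 f=1 g=1 b=0 k=1 clk=0 e=0 j=0 c=1 h=1
  Δ1: clk:0→1
  Δ2: g:1→0, e:0→1
  (2Δ to stable)
t=1 Δ0: a=0 f=1 g=0 b=0 k=1 clk=1 e=1 j=0 c=1 h=1
  Δ1: clk:1→0
  (1Δ to stable)
t=2 Δ0: a=0 f=1 g=0 b=0 k=1 clk=0 e=1 j=0 c=1 h=1
  Δ1: clk:0→1
  Δ2: j:0→1
  Δ3: f:1→0
  Δ4: k:1→0
  Δ5: c:1→0
  (5Δ to stable)

5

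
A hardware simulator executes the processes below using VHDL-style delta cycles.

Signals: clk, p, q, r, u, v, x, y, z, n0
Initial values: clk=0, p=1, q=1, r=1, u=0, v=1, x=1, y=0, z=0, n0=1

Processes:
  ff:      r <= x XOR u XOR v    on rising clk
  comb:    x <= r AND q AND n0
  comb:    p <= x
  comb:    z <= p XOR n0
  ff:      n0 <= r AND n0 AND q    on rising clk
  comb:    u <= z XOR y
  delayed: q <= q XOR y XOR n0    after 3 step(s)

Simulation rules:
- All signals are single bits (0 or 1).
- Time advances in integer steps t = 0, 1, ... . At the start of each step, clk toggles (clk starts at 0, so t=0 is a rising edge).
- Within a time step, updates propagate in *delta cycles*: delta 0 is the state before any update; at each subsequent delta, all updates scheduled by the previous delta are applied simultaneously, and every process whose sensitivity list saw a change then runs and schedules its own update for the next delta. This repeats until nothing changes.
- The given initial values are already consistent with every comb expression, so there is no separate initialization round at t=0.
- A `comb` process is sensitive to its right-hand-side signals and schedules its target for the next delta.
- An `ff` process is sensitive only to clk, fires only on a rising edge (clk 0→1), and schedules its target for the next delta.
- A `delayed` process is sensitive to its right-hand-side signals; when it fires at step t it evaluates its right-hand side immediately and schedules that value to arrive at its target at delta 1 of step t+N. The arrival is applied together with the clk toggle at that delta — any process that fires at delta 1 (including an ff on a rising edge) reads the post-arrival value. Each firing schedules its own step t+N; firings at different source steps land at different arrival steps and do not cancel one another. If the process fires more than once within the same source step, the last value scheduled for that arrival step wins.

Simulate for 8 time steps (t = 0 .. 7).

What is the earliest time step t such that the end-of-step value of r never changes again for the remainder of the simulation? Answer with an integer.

4

t0.Δ0 r=1 n0=1 z=0 u=0 y=0 x=1 q=1 v=1 p=1 clk=0
t0.Δ1 r=1 n0=1 z=0 u=0 y=0 x=1 q=1 v=1 p=1 clk=1
t0.Δ2 r=0 n0=1 z=0 u=0 y=0 x=1 q=1 v=1 p=1 clk=1
t0.Δ3 r=0 n0=1 z=0 u=0 y=0 x=0 q=1 v=1 p=1 clk=1
t0.Δ4 r=0 n0=1 z=0 u=0 y=0 x=0 q=1 v=1 p=0 clk=1
t0.Δ5 r=0 n0=1 z=1 u=0 y=0 x=0 q=1 v=1 p=0 clk=1
t0.Δ6 r=0 n0=1 z=1 u=1 y=0 x=0 q=1 v=1 p=0 clk=1
t1.Δ0 r=0 n0=1 z=1 u=1 y=0 x=0 q=1 v=1 p=0 clk=1
t1.Δ1 r=0 n0=1 z=1 u=1 y=0 x=0 q=1 v=1 p=0 clk=0
t2.Δ0 r=0 n0=1 z=1 u=1 y=0 x=0 q=1 v=1 p=0 clk=0
t2.Δ1 r=0 n0=1 z=1 u=1 y=0 x=0 q=1 v=1 p=0 clk=1
t2.Δ2 r=0 n0=0 z=1 u=1 y=0 x=0 q=1 v=1 p=0 clk=1
t2.Δ3 r=0 n0=0 z=0 u=1 y=0 x=0 q=1 v=1 p=0 clk=1
t2.Δ4 r=0 n0=0 z=0 u=0 y=0 x=0 q=1 v=1 p=0 clk=1
t3.Δ0 r=0 n0=0 z=0 u=0 y=0 x=0 q=1 v=1 p=0 clk=1
t3.Δ1 r=0 n0=0 z=0 u=0 y=0 x=0 q=1 v=1 p=0 clk=0
t4.Δ0 r=0 n0=0 z=0 u=0 y=0 x=0 q=1 v=1 p=0 clk=0
t4.Δ1 r=0 n0=0 z=0 u=0 y=0 x=0 q=1 v=1 p=0 clk=1
t4.Δ2 r=1 n0=0 z=0 u=0 y=0 x=0 q=1 v=1 p=0 clk=1
t5.Δ0 r=1 n0=0 z=0 u=0 y=0 x=0 q=1 v=1 p=0 clk=1
t5.Δ1 r=1 n0=0 z=0 u=0 y=0 x=0 q=1 v=1 p=0 clk=0
t6.Δ0 r=1 n0=0 z=0 u=0 y=0 x=0 q=1 v=1 p=0 clk=0
t6.Δ1 r=1 n0=0 z=0 u=0 y=0 x=0 q=1 v=1 p=0 clk=1
t7.Δ0 r=1 n0=0 z=0 u=0 y=0 x=0 q=1 v=1 p=0 clk=1
t7.Δ1 r=1 n0=0 z=0 u=0 y=0 x=0 q=1 v=1 p=0 clk=0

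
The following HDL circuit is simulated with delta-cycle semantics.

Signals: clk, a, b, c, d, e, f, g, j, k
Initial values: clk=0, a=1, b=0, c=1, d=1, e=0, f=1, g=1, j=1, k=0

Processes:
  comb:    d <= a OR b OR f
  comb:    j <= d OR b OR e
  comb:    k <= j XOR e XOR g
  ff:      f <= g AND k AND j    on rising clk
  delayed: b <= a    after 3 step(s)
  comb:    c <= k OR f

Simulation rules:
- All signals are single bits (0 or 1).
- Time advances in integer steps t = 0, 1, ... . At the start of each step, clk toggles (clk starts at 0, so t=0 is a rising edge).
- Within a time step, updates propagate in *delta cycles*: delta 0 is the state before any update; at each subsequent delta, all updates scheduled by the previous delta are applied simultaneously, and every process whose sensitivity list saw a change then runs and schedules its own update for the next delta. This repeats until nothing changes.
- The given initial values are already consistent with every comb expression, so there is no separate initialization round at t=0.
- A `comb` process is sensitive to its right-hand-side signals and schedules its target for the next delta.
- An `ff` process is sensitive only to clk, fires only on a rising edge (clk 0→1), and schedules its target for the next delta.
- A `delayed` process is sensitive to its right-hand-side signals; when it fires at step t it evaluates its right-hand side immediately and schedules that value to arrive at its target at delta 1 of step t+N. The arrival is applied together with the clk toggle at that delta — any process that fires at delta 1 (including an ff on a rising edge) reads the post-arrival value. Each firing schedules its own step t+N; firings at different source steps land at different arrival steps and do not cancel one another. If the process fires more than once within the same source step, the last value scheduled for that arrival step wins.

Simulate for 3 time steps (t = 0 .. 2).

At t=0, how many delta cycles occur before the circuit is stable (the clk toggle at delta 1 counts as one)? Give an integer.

3

t=0 Δ0: a=1 f=1 clk=0 e=0 c=1 j=1 d=1 k=0 g=1 b=0
  Δ1: clk:0→1
  Δ2: f:1→0
  Δ3: c:1→0
  (3Δ to stable)
t=1 Δ0: a=1 f=0 clk=1 e=0 c=0 j=1 d=1 k=0 g=1 b=0
  Δ1: clk:1→0
  (1Δ to stable)
t=2 Δ0: a=1 f=0 clk=0 e=0 c=0 j=1 d=1 k=0 g=1 b=0
  Δ1: clk:0→1
  (1Δ to stable)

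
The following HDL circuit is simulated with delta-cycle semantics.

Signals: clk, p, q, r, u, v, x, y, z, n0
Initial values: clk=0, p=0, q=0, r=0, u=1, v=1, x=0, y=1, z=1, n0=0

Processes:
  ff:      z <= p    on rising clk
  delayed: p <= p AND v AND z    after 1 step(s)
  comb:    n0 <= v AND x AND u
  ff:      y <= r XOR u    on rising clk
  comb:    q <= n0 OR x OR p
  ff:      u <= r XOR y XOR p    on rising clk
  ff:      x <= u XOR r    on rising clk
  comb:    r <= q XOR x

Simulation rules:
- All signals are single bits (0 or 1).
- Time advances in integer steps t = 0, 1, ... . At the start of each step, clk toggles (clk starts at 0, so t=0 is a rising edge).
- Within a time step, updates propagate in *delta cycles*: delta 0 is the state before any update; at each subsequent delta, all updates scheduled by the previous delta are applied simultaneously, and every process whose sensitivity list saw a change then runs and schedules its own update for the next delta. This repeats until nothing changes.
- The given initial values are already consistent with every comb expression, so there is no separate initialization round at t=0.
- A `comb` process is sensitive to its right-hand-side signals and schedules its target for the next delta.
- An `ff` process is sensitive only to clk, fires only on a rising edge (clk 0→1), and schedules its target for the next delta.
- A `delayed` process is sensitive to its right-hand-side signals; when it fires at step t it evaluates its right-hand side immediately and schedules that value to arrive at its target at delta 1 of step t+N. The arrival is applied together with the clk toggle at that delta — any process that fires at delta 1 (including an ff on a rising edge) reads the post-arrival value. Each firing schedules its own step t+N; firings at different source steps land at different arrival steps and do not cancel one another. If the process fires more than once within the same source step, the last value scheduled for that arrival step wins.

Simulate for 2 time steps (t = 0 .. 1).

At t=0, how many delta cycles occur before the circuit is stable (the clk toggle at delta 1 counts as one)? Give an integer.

4

t0.Δ0 y=1 clk=0 x=0 r=0 z=1 n0=0 p=0 v=1 u=1 q=0
t0.Δ1 y=1 clk=1 x=0 r=0 z=1 n0=0 p=0 v=1 u=1 q=0
t0.Δ2 y=1 clk=1 x=1 r=0 z=0 n0=0 p=0 v=1 u=1 q=0
t0.Δ3 y=1 clk=1 x=1 r=1 z=0 n0=1 p=0 v=1 u=1 q=1
t0.Δ4 y=1 clk=1 x=1 r=0 z=0 n0=1 p=0 v=1 u=1 q=1
t1.Δ0 y=1 clk=1 x=1 r=0 z=0 n0=1 p=0 v=1 u=1 q=1
t1.Δ1 y=1 clk=0 x=1 r=0 z=0 n0=1 p=0 v=1 u=1 q=1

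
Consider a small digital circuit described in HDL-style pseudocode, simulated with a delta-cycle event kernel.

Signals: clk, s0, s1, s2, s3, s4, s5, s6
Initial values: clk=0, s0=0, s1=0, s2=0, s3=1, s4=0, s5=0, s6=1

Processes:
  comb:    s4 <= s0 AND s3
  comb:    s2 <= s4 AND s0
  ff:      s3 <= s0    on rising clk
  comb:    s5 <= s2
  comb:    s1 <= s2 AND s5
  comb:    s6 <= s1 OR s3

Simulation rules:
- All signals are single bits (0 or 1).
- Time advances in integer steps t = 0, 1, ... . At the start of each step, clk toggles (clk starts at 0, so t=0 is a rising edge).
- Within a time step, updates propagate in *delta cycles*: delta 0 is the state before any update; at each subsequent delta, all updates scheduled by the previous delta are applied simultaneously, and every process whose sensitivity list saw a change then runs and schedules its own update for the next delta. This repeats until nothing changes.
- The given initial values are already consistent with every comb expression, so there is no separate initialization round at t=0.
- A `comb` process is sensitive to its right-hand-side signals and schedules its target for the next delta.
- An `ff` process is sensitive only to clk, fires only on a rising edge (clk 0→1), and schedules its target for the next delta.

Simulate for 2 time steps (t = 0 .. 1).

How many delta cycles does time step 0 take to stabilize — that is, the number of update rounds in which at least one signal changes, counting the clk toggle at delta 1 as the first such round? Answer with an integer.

3

[bits: s6,s4,s1,s0,clk,s5,s2,s3]
t=0: Δ0=10000001 Δ1=10001001 Δ2=10001000 Δ3=00001000 | 3Δ
t=1: Δ0=00001000 Δ1=00000000 | 1Δ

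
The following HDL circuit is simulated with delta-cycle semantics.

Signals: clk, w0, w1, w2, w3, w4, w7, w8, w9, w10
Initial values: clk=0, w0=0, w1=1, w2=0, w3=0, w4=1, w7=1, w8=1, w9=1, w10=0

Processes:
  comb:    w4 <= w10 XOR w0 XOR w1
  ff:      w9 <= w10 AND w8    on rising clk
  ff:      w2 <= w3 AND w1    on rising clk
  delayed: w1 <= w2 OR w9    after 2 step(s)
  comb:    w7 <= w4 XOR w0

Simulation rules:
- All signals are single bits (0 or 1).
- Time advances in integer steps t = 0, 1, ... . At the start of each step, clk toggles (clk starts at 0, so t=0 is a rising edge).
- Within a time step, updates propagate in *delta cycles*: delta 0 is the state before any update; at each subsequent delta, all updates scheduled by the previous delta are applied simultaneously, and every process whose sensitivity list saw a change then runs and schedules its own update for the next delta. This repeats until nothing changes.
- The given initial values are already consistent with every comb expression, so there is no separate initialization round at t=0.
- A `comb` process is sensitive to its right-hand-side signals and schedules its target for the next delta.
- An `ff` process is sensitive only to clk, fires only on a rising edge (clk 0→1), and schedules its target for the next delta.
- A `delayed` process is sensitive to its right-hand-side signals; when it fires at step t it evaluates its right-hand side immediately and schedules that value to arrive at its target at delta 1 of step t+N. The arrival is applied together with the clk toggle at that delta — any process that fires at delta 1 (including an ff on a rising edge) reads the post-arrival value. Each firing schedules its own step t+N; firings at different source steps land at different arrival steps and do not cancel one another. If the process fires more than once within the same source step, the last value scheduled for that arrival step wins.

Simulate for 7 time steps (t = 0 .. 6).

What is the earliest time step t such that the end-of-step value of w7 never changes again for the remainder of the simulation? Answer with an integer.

2

[bits: w7,w2,w1,w9,w3,clk,w0,w4,w8,w10]
t=0: Δ0=1011000110 Δ1=1011010110 Δ2=1010010110 | 2Δ
t=1: Δ0=1010010110 Δ1=1010000110 | 1Δ
t=2: Δ0=1010000110 Δ1=1000010110 Δ2=1000010010 Δ3=0000010010 | 3Δ
t=3: Δ0=0000010010 Δ1=0000000010 | 1Δ
t=4: Δ0=0000000010 Δ1=0000010010 | 1Δ
t=5: Δ0=0000010010 Δ1=0000000010 | 1Δ
t=6: Δ0=0000000010 Δ1=0000010010 | 1Δ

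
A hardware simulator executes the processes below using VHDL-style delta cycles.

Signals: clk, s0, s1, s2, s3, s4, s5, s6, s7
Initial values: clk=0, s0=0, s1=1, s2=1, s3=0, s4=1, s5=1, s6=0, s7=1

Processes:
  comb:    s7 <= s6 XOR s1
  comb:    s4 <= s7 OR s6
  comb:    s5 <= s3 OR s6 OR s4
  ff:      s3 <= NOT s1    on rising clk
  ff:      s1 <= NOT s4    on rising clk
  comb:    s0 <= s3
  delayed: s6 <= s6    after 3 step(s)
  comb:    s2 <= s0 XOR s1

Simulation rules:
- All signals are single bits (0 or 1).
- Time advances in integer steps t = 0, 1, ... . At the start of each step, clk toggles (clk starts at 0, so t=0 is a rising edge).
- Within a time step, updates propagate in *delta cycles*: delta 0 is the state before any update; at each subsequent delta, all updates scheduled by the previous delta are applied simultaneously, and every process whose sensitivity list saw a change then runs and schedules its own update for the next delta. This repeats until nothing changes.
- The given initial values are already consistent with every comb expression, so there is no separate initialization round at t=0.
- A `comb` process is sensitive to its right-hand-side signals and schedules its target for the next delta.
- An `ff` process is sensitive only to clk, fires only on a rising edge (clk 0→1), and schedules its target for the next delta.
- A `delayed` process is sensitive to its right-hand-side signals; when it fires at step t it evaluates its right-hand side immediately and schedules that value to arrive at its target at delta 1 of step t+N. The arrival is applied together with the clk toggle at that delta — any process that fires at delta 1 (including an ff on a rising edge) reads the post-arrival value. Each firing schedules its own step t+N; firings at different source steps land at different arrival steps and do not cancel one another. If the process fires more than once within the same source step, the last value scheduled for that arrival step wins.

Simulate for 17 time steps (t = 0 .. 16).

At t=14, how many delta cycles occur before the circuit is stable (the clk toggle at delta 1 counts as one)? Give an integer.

[bits: s7,s0,s4,clk,s5,s1,s3,s2,s6]
t=0: Δ0=101011010 Δ1=101111010 Δ2=101110010 Δ3=001110000 Δ4=000110000 Δ5=000100000 | 5Δ
t=1: Δ0=000100000 Δ1=000000000 | 1Δ
t=2: Δ0=000000000 Δ1=000100000 Δ2=000101100 Δ3=110111110 Δ4=111111100 | 4Δ
t=3: Δ0=111111100 Δ1=111011100 | 1Δ
t=4: Δ0=111011100 Δ1=111111100 Δ2=111110000 Δ3=001110010 Δ4=000110000 Δ5=000100000 | 5Δ
t=5: Δ0=000100000 Δ1=000000000 | 1Δ
t=6: Δ0=000000000 Δ1=000100000 Δ2=000101100 Δ3=110111110 Δ4=111111100 | 4Δ
t=7: Δ0=111111100 Δ1=111011100 | 1Δ
t=8: Δ0=111011100 Δ1=111111100 Δ2=111110000 Δ3=001110010 Δ4=000110000 Δ5=000100000 | 5Δ
t=9: Δ0=000100000 Δ1=000000000 | 1Δ
t=10: Δ0=000000000 Δ1=000100000 Δ2=000101100 Δ3=110111110 Δ4=111111100 | 4Δ
t=11: Δ0=111111100 Δ1=111011100 | 1Δ
t=12: Δ0=111011100 Δ1=111111100 Δ2=111110000 Δ3=001110010 Δ4=000110000 Δ5=000100000 | 5Δ
t=13: Δ0=000100000 Δ1=000000000 | 1Δ
t=14: Δ0=000000000 Δ1=000100000 Δ2=000101100 Δ3=110111110 Δ4=111111100 | 4Δ
t=15: Δ0=111111100 Δ1=111011100 | 1Δ
t=16: Δ0=111011100 Δ1=111111100 Δ2=111110000 Δ3=001110010 Δ4=000110000 Δ5=000100000 | 5Δ

4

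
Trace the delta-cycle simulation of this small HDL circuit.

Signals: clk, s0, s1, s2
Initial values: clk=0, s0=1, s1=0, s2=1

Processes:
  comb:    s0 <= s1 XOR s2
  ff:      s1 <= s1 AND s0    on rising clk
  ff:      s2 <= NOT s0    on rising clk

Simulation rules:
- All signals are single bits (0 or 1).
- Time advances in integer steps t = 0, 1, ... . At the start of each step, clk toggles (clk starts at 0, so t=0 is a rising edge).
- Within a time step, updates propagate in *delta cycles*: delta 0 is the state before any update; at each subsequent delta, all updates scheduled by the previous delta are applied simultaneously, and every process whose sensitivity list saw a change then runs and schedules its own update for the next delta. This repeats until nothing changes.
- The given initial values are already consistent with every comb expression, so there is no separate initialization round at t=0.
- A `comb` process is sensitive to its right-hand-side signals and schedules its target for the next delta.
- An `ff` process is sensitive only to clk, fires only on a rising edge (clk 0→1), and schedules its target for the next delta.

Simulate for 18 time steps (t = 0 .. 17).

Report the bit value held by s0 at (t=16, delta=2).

t=0 Δ0: clk=0 s1=0 s2=1 s0=1
  Δ1: clk:0→1
  Δ2: s2:1→0
  Δ3: s0:1→0
  (3Δ to stable)
t=1 Δ0: clk=1 s1=0 s2=0 s0=0
  Δ1: clk:1→0
  (1Δ to stable)
t=2 Δ0: clk=0 s1=0 s2=0 s0=0
  Δ1: clk:0→1
  Δ2: s2:0→1
  Δ3: s0:0→1
  (3Δ to stable)
t=3 Δ0: clk=1 s1=0 s2=1 s0=1
  Δ1: clk:1→0
  (1Δ to stable)
t=4 Δ0: clk=0 s1=0 s2=1 s0=1
  Δ1: clk:0→1
  Δ2: s2:1→0
  Δ3: s0:1→0
  (3Δ to stable)
t=5 Δ0: clk=1 s1=0 s2=0 s0=0
  Δ1: clk:1→0
  (1Δ to stable)
t=6 Δ0: clk=0 s1=0 s2=0 s0=0
  Δ1: clk:0→1
  Δ2: s2:0→1
  Δ3: s0:0→1
  (3Δ to stable)
t=7 Δ0: clk=1 s1=0 s2=1 s0=1
  Δ1: clk:1→0
  (1Δ to stable)
t=8 Δ0: clk=0 s1=0 s2=1 s0=1
  Δ1: clk:0→1
  Δ2: s2:1→0
  Δ3: s0:1→0
  (3Δ to stable)
t=9 Δ0: clk=1 s1=0 s2=0 s0=0
  Δ1: clk:1→0
  (1Δ to stable)
t=10 Δ0: clk=0 s1=0 s2=0 s0=0
  Δ1: clk:0→1
  Δ2: s2:0→1
  Δ3: s0:0→1
  (3Δ to stable)
t=11 Δ0: clk=1 s1=0 s2=1 s0=1
  Δ1: clk:1→0
  (1Δ to stable)
t=12 Δ0: clk=0 s1=0 s2=1 s0=1
  Δ1: clk:0→1
  Δ2: s2:1→0
  Δ3: s0:1→0
  (3Δ to stable)
t=13 Δ0: clk=1 s1=0 s2=0 s0=0
  Δ1: clk:1→0
  (1Δ to stable)
t=14 Δ0: clk=0 s1=0 s2=0 s0=0
  Δ1: clk:0→1
  Δ2: s2:0→1
  Δ3: s0:0→1
  (3Δ to stable)
t=15 Δ0: clk=1 s1=0 s2=1 s0=1
  Δ1: clk:1→0
  (1Δ to stable)
t=16 Δ0: clk=0 s1=0 s2=1 s0=1
  Δ1: clk:0→1
  Δ2: s2:1→0
  Δ3: s0:1→0
  (3Δ to stable)
t=17 Δ0: clk=1 s1=0 s2=0 s0=0
  Δ1: clk:1→0
  (1Δ to stable)

1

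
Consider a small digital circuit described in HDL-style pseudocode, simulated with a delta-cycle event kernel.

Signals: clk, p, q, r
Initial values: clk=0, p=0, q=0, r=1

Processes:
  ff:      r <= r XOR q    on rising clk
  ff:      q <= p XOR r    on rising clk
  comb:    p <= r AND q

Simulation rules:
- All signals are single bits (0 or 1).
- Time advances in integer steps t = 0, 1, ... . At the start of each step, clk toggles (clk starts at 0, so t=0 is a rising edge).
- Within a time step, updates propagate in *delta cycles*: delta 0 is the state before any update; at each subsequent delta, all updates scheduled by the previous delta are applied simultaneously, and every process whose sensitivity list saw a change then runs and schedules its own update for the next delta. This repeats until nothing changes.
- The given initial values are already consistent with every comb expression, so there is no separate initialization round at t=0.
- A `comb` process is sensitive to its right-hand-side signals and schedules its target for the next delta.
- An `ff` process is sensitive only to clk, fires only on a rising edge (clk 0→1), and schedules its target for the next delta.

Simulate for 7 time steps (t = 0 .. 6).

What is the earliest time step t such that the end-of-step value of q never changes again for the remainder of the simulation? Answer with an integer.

[bits: p,q,r,clk]
t=0: Δ0=0010 Δ1=0011 Δ2=0111 Δ3=1111 | 3Δ
t=1: Δ0=1111 Δ1=1110 | 1Δ
t=2: Δ0=1110 Δ1=1111 Δ2=1001 Δ3=0001 | 3Δ
t=3: Δ0=0001 Δ1=0000 | 1Δ
t=4: Δ0=0000 Δ1=0001 | 1Δ
t=5: Δ0=0001 Δ1=0000 | 1Δ
t=6: Δ0=0000 Δ1=0001 | 1Δ

2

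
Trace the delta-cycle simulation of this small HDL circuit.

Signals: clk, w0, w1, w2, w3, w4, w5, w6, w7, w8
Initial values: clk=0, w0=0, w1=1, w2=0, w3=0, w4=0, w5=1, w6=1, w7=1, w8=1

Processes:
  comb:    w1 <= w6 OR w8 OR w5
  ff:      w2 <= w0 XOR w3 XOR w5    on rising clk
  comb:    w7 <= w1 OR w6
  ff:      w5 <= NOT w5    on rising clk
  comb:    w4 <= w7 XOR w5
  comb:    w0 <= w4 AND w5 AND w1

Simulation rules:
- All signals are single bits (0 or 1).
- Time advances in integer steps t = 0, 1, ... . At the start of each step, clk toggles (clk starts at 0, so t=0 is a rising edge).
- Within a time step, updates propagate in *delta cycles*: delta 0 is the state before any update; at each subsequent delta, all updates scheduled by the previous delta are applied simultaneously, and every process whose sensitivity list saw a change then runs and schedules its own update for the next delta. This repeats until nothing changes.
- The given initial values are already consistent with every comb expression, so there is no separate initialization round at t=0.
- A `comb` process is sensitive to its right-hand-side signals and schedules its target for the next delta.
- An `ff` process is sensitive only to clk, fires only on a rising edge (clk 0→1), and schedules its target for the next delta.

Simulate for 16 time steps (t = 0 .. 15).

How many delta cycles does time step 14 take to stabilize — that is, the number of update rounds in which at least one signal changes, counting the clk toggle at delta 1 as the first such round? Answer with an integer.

t0.Δ0 w1=1 w7=1 w0=0 w6=1 w3=0 w2=0 w8=1 w4=0 w5=1 clk=0
t0.Δ1 w1=1 w7=1 w0=0 w6=1 w3=0 w2=0 w8=1 w4=0 w5=1 clk=1
t0.Δ2 w1=1 w7=1 w0=0 w6=1 w3=0 w2=1 w8=1 w4=0 w5=0 clk=1
t0.Δ3 w1=1 w7=1 w0=0 w6=1 w3=0 w2=1 w8=1 w4=1 w5=0 clk=1
t1.Δ0 w1=1 w7=1 w0=0 w6=1 w3=0 w2=1 w8=1 w4=1 w5=0 clk=1
t1.Δ1 w1=1 w7=1 w0=0 w6=1 w3=0 w2=1 w8=1 w4=1 w5=0 clk=0
t2.Δ0 w1=1 w7=1 w0=0 w6=1 w3=0 w2=1 w8=1 w4=1 w5=0 clk=0
t2.Δ1 w1=1 w7=1 w0=0 w6=1 w3=0 w2=1 w8=1 w4=1 w5=0 clk=1
t2.Δ2 w1=1 w7=1 w0=0 w6=1 w3=0 w2=0 w8=1 w4=1 w5=1 clk=1
t2.Δ3 w1=1 w7=1 w0=1 w6=1 w3=0 w2=0 w8=1 w4=0 w5=1 clk=1
t2.Δ4 w1=1 w7=1 w0=0 w6=1 w3=0 w2=0 w8=1 w4=0 w5=1 clk=1
t3.Δ0 w1=1 w7=1 w0=0 w6=1 w3=0 w2=0 w8=1 w4=0 w5=1 clk=1
t3.Δ1 w1=1 w7=1 w0=0 w6=1 w3=0 w2=0 w8=1 w4=0 w5=1 clk=0
t4.Δ0 w1=1 w7=1 w0=0 w6=1 w3=0 w2=0 w8=1 w4=0 w5=1 clk=0
t4.Δ1 w1=1 w7=1 w0=0 w6=1 w3=0 w2=0 w8=1 w4=0 w5=1 clk=1
t4.Δ2 w1=1 w7=1 w0=0 w6=1 w3=0 w2=1 w8=1 w4=0 w5=0 clk=1
t4.Δ3 w1=1 w7=1 w0=0 w6=1 w3=0 w2=1 w8=1 w4=1 w5=0 clk=1
t5.Δ0 w1=1 w7=1 w0=0 w6=1 w3=0 w2=1 w8=1 w4=1 w5=0 clk=1
t5.Δ1 w1=1 w7=1 w0=0 w6=1 w3=0 w2=1 w8=1 w4=1 w5=0 clk=0
t6.Δ0 w1=1 w7=1 w0=0 w6=1 w3=0 w2=1 w8=1 w4=1 w5=0 clk=0
t6.Δ1 w1=1 w7=1 w0=0 w6=1 w3=0 w2=1 w8=1 w4=1 w5=0 clk=1
t6.Δ2 w1=1 w7=1 w0=0 w6=1 w3=0 w2=0 w8=1 w4=1 w5=1 clk=1
t6.Δ3 w1=1 w7=1 w0=1 w6=1 w3=0 w2=0 w8=1 w4=0 w5=1 clk=1
t6.Δ4 w1=1 w7=1 w0=0 w6=1 w3=0 w2=0 w8=1 w4=0 w5=1 clk=1
t7.Δ0 w1=1 w7=1 w0=0 w6=1 w3=0 w2=0 w8=1 w4=0 w5=1 clk=1
t7.Δ1 w1=1 w7=1 w0=0 w6=1 w3=0 w2=0 w8=1 w4=0 w5=1 clk=0
t8.Δ0 w1=1 w7=1 w0=0 w6=1 w3=0 w2=0 w8=1 w4=0 w5=1 clk=0
t8.Δ1 w1=1 w7=1 w0=0 w6=1 w3=0 w2=0 w8=1 w4=0 w5=1 clk=1
t8.Δ2 w1=1 w7=1 w0=0 w6=1 w3=0 w2=1 w8=1 w4=0 w5=0 clk=1
t8.Δ3 w1=1 w7=1 w0=0 w6=1 w3=0 w2=1 w8=1 w4=1 w5=0 clk=1
t9.Δ0 w1=1 w7=1 w0=0 w6=1 w3=0 w2=1 w8=1 w4=1 w5=0 clk=1
t9.Δ1 w1=1 w7=1 w0=0 w6=1 w3=0 w2=1 w8=1 w4=1 w5=0 clk=0
t10.Δ0 w1=1 w7=1 w0=0 w6=1 w3=0 w2=1 w8=1 w4=1 w5=0 clk=0
t10.Δ1 w1=1 w7=1 w0=0 w6=1 w3=0 w2=1 w8=1 w4=1 w5=0 clk=1
t10.Δ2 w1=1 w7=1 w0=0 w6=1 w3=0 w2=0 w8=1 w4=1 w5=1 clk=1
t10.Δ3 w1=1 w7=1 w0=1 w6=1 w3=0 w2=0 w8=1 w4=0 w5=1 clk=1
t10.Δ4 w1=1 w7=1 w0=0 w6=1 w3=0 w2=0 w8=1 w4=0 w5=1 clk=1
t11.Δ0 w1=1 w7=1 w0=0 w6=1 w3=0 w2=0 w8=1 w4=0 w5=1 clk=1
t11.Δ1 w1=1 w7=1 w0=0 w6=1 w3=0 w2=0 w8=1 w4=0 w5=1 clk=0
t12.Δ0 w1=1 w7=1 w0=0 w6=1 w3=0 w2=0 w8=1 w4=0 w5=1 clk=0
t12.Δ1 w1=1 w7=1 w0=0 w6=1 w3=0 w2=0 w8=1 w4=0 w5=1 clk=1
t12.Δ2 w1=1 w7=1 w0=0 w6=1 w3=0 w2=1 w8=1 w4=0 w5=0 clk=1
t12.Δ3 w1=1 w7=1 w0=0 w6=1 w3=0 w2=1 w8=1 w4=1 w5=0 clk=1
t13.Δ0 w1=1 w7=1 w0=0 w6=1 w3=0 w2=1 w8=1 w4=1 w5=0 clk=1
t13.Δ1 w1=1 w7=1 w0=0 w6=1 w3=0 w2=1 w8=1 w4=1 w5=0 clk=0
t14.Δ0 w1=1 w7=1 w0=0 w6=1 w3=0 w2=1 w8=1 w4=1 w5=0 clk=0
t14.Δ1 w1=1 w7=1 w0=0 w6=1 w3=0 w2=1 w8=1 w4=1 w5=0 clk=1
t14.Δ2 w1=1 w7=1 w0=0 w6=1 w3=0 w2=0 w8=1 w4=1 w5=1 clk=1
t14.Δ3 w1=1 w7=1 w0=1 w6=1 w3=0 w2=0 w8=1 w4=0 w5=1 clk=1
t14.Δ4 w1=1 w7=1 w0=0 w6=1 w3=0 w2=0 w8=1 w4=0 w5=1 clk=1
t15.Δ0 w1=1 w7=1 w0=0 w6=1 w3=0 w2=0 w8=1 w4=0 w5=1 clk=1
t15.Δ1 w1=1 w7=1 w0=0 w6=1 w3=0 w2=0 w8=1 w4=0 w5=1 clk=0

4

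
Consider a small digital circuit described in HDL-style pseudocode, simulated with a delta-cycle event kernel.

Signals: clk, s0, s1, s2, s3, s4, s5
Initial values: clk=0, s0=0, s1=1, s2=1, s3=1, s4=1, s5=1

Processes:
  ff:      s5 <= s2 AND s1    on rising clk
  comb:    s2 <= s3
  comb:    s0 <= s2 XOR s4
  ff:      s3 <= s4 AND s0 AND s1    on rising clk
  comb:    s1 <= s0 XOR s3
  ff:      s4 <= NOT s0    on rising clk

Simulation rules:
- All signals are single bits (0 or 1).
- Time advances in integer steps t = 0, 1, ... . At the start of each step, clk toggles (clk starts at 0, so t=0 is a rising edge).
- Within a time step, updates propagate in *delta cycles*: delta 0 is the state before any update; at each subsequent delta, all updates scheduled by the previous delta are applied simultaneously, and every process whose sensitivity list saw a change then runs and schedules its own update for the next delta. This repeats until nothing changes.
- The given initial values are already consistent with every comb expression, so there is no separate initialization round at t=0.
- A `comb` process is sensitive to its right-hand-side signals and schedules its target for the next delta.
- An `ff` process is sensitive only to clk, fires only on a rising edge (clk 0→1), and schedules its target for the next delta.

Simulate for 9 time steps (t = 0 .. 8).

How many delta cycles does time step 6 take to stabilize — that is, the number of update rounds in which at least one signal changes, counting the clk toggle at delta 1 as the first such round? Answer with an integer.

[bits: s0,s5,s2,clk,s3,s1,s4]
t=0: Δ0=0110111 Δ1=0111111 Δ2=0111011 Δ3=0101001 Δ4=1101001 Δ5=1101011 | 5Δ
t=1: Δ0=1101011 Δ1=1100011 | 1Δ
t=2: Δ0=1100011 Δ1=1101011 Δ2=1001110 Δ3=0011100 Δ4=1011110 Δ5=1011100 | 5Δ
t=3: Δ0=1011100 Δ1=1010100 | 1Δ
t=4: Δ0=1010100 Δ1=1011100 Δ2=1011000 Δ3=1001010 Δ4=0001010 Δ5=0001000 | 5Δ
t=5: Δ0=0001000 Δ1=0000000 | 1Δ
t=6: Δ0=0000000 Δ1=0001000 Δ2=0001001 Δ3=1001001 Δ4=1001011 | 4Δ
t=7: Δ0=1001011 Δ1=1000011 | 1Δ
t=8: Δ0=1000011 Δ1=1001011 Δ2=1001110 Δ3=0011100 Δ4=1011110 Δ5=1011100 | 5Δ

4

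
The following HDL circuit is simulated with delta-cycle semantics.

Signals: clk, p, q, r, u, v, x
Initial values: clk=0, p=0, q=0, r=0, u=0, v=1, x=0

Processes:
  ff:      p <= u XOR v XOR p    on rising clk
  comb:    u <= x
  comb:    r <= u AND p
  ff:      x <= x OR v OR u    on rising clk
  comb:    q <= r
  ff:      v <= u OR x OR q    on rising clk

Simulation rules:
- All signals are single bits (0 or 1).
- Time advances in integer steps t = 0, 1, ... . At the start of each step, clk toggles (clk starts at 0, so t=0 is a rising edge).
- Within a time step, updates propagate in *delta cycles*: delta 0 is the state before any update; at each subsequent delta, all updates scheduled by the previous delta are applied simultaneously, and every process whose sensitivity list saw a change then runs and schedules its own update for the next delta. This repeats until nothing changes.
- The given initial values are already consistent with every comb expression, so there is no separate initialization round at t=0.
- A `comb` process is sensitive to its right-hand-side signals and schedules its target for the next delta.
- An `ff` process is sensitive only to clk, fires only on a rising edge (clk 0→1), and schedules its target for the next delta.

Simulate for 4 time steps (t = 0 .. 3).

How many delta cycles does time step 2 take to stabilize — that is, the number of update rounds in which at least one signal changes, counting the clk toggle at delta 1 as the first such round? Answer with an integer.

t0.Δ0 x=0 v=1 q=0 r=0 p=0 clk=0 u=0
t0.Δ1 x=0 v=1 q=0 r=0 p=0 clk=1 u=0
t0.Δ2 x=1 v=0 q=0 r=0 p=1 clk=1 u=0
t0.Δ3 x=1 v=0 q=0 r=0 p=1 clk=1 u=1
t0.Δ4 x=1 v=0 q=0 r=1 p=1 clk=1 u=1
t0.Δ5 x=1 v=0 q=1 r=1 p=1 clk=1 u=1
t1.Δ0 x=1 v=0 q=1 r=1 p=1 clk=1 u=1
t1.Δ1 x=1 v=0 q=1 r=1 p=1 clk=0 u=1
t2.Δ0 x=1 v=0 q=1 r=1 p=1 clk=0 u=1
t2.Δ1 x=1 v=0 q=1 r=1 p=1 clk=1 u=1
t2.Δ2 x=1 v=1 q=1 r=1 p=0 clk=1 u=1
t2.Δ3 x=1 v=1 q=1 r=0 p=0 clk=1 u=1
t2.Δ4 x=1 v=1 q=0 r=0 p=0 clk=1 u=1
t3.Δ0 x=1 v=1 q=0 r=0 p=0 clk=1 u=1
t3.Δ1 x=1 v=1 q=0 r=0 p=0 clk=0 u=1

4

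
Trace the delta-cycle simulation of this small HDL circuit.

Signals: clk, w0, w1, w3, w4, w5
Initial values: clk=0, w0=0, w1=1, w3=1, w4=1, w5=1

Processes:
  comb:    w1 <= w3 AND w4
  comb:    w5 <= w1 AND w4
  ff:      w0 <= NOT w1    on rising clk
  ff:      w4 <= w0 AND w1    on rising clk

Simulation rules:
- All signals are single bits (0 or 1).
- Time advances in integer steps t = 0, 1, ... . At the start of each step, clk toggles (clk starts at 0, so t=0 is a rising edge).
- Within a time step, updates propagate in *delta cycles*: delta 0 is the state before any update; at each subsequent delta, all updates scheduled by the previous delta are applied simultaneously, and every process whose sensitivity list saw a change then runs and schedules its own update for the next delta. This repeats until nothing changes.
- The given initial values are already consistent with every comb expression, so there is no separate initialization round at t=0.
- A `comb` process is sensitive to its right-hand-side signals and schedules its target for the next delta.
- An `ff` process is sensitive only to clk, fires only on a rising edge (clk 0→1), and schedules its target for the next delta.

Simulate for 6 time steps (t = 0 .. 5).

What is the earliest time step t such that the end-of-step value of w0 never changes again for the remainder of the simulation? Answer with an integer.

[bits: w1,w5,w4,clk,w0,w3]
t=0: Δ0=111001 Δ1=111101 Δ2=110101 Δ3=000101 | 3Δ
t=1: Δ0=000101 Δ1=000001 | 1Δ
t=2: Δ0=000001 Δ1=000101 Δ2=000111 | 2Δ
t=3: Δ0=000111 Δ1=000011 | 1Δ
t=4: Δ0=000011 Δ1=000111 | 1Δ
t=5: Δ0=000111 Δ1=000011 | 1Δ

2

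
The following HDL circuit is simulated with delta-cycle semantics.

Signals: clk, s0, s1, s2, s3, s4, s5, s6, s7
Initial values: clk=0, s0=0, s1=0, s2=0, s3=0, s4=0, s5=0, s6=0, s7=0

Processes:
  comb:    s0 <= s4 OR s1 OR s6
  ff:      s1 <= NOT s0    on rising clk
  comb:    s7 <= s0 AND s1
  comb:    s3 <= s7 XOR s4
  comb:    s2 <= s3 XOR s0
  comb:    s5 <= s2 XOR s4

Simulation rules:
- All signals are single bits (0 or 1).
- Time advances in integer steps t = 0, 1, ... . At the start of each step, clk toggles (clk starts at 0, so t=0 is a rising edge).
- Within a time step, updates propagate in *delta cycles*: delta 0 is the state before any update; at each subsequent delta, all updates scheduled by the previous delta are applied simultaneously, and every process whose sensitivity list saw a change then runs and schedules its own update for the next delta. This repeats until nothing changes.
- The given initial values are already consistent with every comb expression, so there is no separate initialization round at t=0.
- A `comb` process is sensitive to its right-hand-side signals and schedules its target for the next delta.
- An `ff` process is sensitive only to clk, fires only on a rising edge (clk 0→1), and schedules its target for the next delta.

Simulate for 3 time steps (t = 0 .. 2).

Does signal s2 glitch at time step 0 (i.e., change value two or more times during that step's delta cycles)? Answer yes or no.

[bits: clk,s7,s4,s3,s0,s5,s6,s2,s1]
t=0: Δ0=000000000 Δ1=100000000 Δ2=100000001 Δ3=100010001 Δ4=110010011 Δ5=110111011 Δ6=110111001 Δ7=110110001 | 7Δ
t=1: Δ0=110110001 Δ1=010110001 | 1Δ
t=2: Δ0=010110001 Δ1=110110001 Δ2=110110000 Δ3=100100000 Δ4=100000010 Δ5=100001000 Δ6=100000000 | 6Δ

yes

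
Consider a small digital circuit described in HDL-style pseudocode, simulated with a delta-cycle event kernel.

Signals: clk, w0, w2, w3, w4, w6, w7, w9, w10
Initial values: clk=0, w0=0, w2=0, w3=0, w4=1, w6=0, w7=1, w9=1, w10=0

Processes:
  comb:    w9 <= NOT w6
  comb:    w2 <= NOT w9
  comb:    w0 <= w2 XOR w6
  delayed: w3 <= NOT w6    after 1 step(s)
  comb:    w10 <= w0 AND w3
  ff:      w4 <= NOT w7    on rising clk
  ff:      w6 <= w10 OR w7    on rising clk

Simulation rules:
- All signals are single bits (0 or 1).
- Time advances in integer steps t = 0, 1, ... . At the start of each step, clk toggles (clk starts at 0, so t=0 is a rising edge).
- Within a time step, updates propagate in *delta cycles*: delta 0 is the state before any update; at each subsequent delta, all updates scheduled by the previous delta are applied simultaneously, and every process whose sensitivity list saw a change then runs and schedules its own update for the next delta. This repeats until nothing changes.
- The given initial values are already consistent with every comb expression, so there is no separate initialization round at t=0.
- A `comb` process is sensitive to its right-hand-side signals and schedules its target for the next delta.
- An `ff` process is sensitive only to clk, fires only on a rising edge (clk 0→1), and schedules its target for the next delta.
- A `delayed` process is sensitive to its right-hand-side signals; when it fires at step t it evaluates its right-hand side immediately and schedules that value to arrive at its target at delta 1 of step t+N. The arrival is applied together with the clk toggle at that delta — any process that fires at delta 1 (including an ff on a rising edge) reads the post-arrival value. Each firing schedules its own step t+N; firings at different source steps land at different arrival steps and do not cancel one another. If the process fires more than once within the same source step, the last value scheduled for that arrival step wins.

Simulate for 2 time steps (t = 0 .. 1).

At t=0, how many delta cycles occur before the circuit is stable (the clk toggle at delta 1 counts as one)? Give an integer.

t0.Δ0 w0=0 w3=0 w9=1 w4=1 w7=1 w10=0 clk=0 w2=0 w6=0
t0.Δ1 w0=0 w3=0 w9=1 w4=1 w7=1 w10=0 clk=1 w2=0 w6=0
t0.Δ2 w0=0 w3=0 w9=1 w4=0 w7=1 w10=0 clk=1 w2=0 w6=1
t0.Δ3 w0=1 w3=0 w9=0 w4=0 w7=1 w10=0 clk=1 w2=0 w6=1
t0.Δ4 w0=1 w3=0 w9=0 w4=0 w7=1 w10=0 clk=1 w2=1 w6=1
t0.Δ5 w0=0 w3=0 w9=0 w4=0 w7=1 w10=0 clk=1 w2=1 w6=1
t1.Δ0 w0=0 w3=0 w9=0 w4=0 w7=1 w10=0 clk=1 w2=1 w6=1
t1.Δ1 w0=0 w3=0 w9=0 w4=0 w7=1 w10=0 clk=0 w2=1 w6=1

5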